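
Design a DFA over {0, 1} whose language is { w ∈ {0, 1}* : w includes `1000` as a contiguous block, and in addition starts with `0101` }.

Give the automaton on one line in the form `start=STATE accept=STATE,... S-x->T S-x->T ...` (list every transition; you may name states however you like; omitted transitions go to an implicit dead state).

Build one automaton per condition and run them in lockstep. One (5 states) tracks whether and how much of `1000` has been seen; the other (6 states) tracks whether the input so far still matches the prefix `0101`. Each combined state is a pair, one component from each; accept when both components accept. After merging equivalent states the machine shrinks.
        0   1  
>  S0   S1  S2 
   S1   S2  S3 
   S2   S2  S2 
   S3   S4  S2 
   S4   S2  S5 
   S5   S6  S5 
   S6   S7  S5 
   S7   S8  S5 
 * S8   S8  S8 
(> = start, * = accepting)

start=S0 accept=S8 S0-0->S1 S0-1->S2 S1-0->S2 S1-1->S3 S2-0->S2 S2-1->S2 S3-0->S4 S3-1->S2 S4-0->S2 S4-1->S5 S5-0->S6 S5-1->S5 S6-0->S7 S6-1->S5 S7-0->S8 S7-1->S5 S8-0->S8 S8-1->S8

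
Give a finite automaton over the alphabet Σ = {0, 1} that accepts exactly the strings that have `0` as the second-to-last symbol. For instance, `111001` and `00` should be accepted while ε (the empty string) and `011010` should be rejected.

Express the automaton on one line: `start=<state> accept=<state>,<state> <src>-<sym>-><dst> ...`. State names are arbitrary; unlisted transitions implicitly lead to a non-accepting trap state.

start=q0 accept=q3,q4 q0-0->q1 q0-1->q2 q1-0->q3 q1-1->q4 q2-0->q5 q2-1->q6 q3-0->q3 q3-1->q4 q4-0->q5 q4-1->q6 q5-0->q3 q5-1->q4 q6-0->q5 q6-1->q6

A DFA must remember the last 2 symbols (since which symbol is second-to-last isn't known until the input ends). Use one state per possible window of the last ≤2 symbols; accept from those whose window starts with `0`.
        0   1  
>  q0   q1  q2 
   q1   q3  q4 
   q2   q5  q6 
 * q3   q3  q4 
 * q4   q5  q6 
   q5   q3  q4 
   q6   q5  q6 
(> = start, * = accepting)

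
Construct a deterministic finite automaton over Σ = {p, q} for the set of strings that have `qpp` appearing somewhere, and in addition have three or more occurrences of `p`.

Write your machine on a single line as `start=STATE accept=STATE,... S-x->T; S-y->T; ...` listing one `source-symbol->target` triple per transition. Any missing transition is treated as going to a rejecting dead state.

Run two small machines in parallel and take their product. The first has 4 states tracking whether and how much of `qpp` has been seen; the second has 5 states tracking the count of `p`s, saturating at 4. A product state is a pair (one from each), accepting exactly when both do.
With 17 states:
       p  q 
>  A   B  C 
   B   D  E 
   C   F  C 
   D   G  H 
   E   I  E 
   F   J  E 
   G   K  L 
   H   M  H 
   I   N  H 
   J   N  J 
   K   K  O 
   L   P  L 
   M   Q  L 
 * N   Q  N 
   O   P  O 
   P   Q  O 
 * Q   Q  Q 
(> = start, * = accepting)

start=A; accept=N,Q; A-p->B; A-q->C; B-p->D; B-q->E; C-p->F; C-q->C; D-p->G; D-q->H; E-p->I; E-q->E; F-p->J; F-q->E; G-p->K; G-q->L; H-p->M; H-q->H; I-p->N; I-q->H; J-p->N; J-q->J; K-p->K; K-q->O; L-p->P; L-q->L; M-p->Q; M-q->L; N-p->Q; N-q->N; O-p->P; O-q->O; P-p->Q; P-q->O; Q-p->Q; Q-q->Q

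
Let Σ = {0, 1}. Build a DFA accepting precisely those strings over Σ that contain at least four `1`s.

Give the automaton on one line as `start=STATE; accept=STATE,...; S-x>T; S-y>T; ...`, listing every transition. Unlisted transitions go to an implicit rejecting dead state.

Only the number of `1`s matters, and only up to 5. Make a chain A → B → C → D → E → F advanced by each `1` (with F absorbing); every other symbol self-loops. The accepting set is {E, F}.
With 6 states:
       0  1 
>  A   A  B 
   B   B  C 
   C   C  D 
   D   D  E 
 * E   E  F 
 * F   F  F 
(> = start, * = accepting)

start=A; accept=E,F; A-0>A; A-1>B; B-0>B; B-1>C; C-0>C; C-1>D; D-0>D; D-1>E; E-0>E; E-1>F; F-0>F; F-1>F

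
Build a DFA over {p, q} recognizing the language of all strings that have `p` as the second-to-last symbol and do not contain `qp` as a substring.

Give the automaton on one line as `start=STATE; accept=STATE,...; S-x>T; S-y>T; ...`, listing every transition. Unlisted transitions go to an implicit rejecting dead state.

Handle the two conditions separately and then intersect. The first has 7 states tracking the last 2 symbols read; the second has 3 states tracking partial matches of the forbidden pattern `qp`. A product state is a pair (one from each), accepting exactly when both do. After merging equivalent states the machine shrinks.
A 5-state machine:
        p   q  
>  s0   s1  s2 
   s1   s3  s4 
   s2   s2  s2 
 * s3   s3  s4 
 * s4   s2  s2 
(> = start, * = accepting)

start=s0; accept=s3,s4; s0-p>s1; s0-q>s2; s1-p>s3; s1-q>s4; s2-p>s2; s2-q>s2; s3-p>s3; s3-q>s4; s4-p>s2; s4-q>s2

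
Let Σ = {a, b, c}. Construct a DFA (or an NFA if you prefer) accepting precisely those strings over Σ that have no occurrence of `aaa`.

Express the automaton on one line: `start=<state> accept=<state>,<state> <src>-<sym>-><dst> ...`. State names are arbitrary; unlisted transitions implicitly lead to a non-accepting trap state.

This is the complement of 'contains `aaa`'. Use the same substring-matching states — S0 through S3 holding how much of `aaa` has just been matched — but flip the accepting set: everything except the trap S3 accepts.
        a   b   c  
>* S0   S1  S0  S0 
 * S1   S2  S0  S0 
 * S2   S3  S0  S0 
   S3   S3  S3  S3 
(> = start, * = accepting)

start=S0 accept=S0,S1,S2 S0-a->S1 S0-b->S0 S0-c->S0 S1-a->S2 S1-b->S0 S1-c->S0 S2-a->S3 S2-b->S0 S2-c->S0 S3-a->S3 S3-b->S3 S3-c->S3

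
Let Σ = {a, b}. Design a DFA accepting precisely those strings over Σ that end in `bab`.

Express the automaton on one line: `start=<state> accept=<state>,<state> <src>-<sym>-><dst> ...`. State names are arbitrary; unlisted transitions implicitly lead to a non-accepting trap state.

Let each state record the length of the longest suffix of the input read so far that is also a prefix of `bab`. s1 means the last symbol is `b`; s2 means the last 2 symbols are `ba`; s3 means the last 3 symbols are `bab`. Accept only at s3, where the string currently ends in `bab`.
A 4-state machine:
        a   b  
>  s0   s0  s1 
   s1   s2  s1 
   s2   s0  s3 
 * s3   s2  s1 
(> = start, * = accepting)

start=s0 accept=s3 s0-a->s0 s0-b->s1 s1-a->s2 s1-b->s1 s2-a->s0 s2-b->s3 s3-a->s2 s3-b->s1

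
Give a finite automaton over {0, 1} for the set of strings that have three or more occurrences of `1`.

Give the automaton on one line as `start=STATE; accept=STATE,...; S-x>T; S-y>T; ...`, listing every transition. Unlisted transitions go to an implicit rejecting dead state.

Count `1`s, saturating at 4: states S0 through S3 mean 0 through 3 `1`s seen; S4 means more than 3. Each `1` increments (capped at S4); other symbols loop. Accept from {S3, S4}.
A 5-state machine:
        0   1  
>  S0   S0  S1 
   S1   S1  S2 
   S2   S2  S3 
 * S3   S3  S4 
 * S4   S4  S4 
(> = start, * = accepting)

start=S0; accept=S3,S4; S0-0>S0; S0-1>S1; S1-0>S1; S1-1>S2; S2-0>S2; S2-1>S3; S3-0>S3; S3-1>S4; S4-0>S4; S4-1>S4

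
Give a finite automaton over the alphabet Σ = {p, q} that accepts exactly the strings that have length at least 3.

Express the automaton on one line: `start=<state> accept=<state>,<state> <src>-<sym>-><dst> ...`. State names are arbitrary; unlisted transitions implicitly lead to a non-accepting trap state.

start=S0 accept=S3,S4 S0-p->S1 S0-q->S1 S1-p->S2 S1-q->S2 S2-p->S3 S2-q->S3 S3-p->S4 S3-q->S4 S4-p->S4 S4-q->S4

We only need to distinguish lengths 0, 1, …, 3, and '>3'. Chain S0 → S1 → S2 → S3 → S4 on every symbol, with S4 looping. Accepting states: {S3, S4}.
        p   q  
>  S0   S1  S1 
   S1   S2  S2 
   S2   S3  S3 
 * S3   S4  S4 
 * S4   S4  S4 
(> = start, * = accepting)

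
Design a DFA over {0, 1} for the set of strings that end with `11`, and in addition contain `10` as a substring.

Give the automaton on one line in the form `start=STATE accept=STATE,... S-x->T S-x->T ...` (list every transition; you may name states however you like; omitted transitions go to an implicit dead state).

Handle the two conditions separately and then intersect. One (3 states) tracks how much of the suffix `11` has currently been matched; the other (3 states) tracks whether and how much of `10` has been seen. Each combined state is a pair, one component from each; accept when both components accept. After merging equivalent states the machine shrinks.
A 5-state machine:
        0   1  
>  S0   S0  S1 
   S1   S2  S1 
   S2   S2  S3 
   S3   S2  S4 
 * S4   S2  S4 
(> = start, * = accepting)

start=S0 accept=S4 S0-0->S0 S0-1->S1 S1-0->S2 S1-1->S1 S2-0->S2 S2-1->S3 S3-0->S2 S3-1->S4 S4-0->S2 S4-1->S4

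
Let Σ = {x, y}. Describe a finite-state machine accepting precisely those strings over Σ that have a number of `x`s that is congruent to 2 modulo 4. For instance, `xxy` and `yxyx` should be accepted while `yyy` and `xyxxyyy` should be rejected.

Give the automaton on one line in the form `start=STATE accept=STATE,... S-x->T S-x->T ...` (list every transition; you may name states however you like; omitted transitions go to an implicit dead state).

start=q0 accept=q2 q0-x->q1 q0-y->q0 q1-x->q2 q1-y->q1 q2-x->q3 q2-y->q2 q3-x->q0 q3-y->q3

Keep the running count of `x`s modulo 4: each `x` advances along the cycle q0 → q1 → q2 → q3 → q0 while other symbols loop. Accept at q2.
4 states suffice.
        x   y  
>  q0   q1  q0 
   q1   q2  q1 
 * q2   q3  q2 
   q3   q0  q3 
(> = start, * = accepting)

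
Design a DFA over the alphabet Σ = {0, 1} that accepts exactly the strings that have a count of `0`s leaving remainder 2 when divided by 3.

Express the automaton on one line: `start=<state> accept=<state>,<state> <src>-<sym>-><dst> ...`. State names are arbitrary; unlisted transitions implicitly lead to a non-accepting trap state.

start=s0 accept=s2 s0-0->s1 s0-1->s0 s1-0->s2 s1-1->s1 s2-0->s0 s2-1->s2

The only thing that matters is how many `0`s have appeared, reduced mod 3. Use one state per residue: s0 for 0, …, s2 for 2. Reading `0` moves to the next residue; anything else stays put. s2 is accepting.
        0   1  
>  s0   s1  s0 
   s1   s2  s1 
 * s2   s0  s2 
(> = start, * = accepting)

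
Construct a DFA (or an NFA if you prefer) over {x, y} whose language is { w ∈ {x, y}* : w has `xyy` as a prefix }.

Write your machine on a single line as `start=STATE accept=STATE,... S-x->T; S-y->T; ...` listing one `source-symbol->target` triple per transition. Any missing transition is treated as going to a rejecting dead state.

Check the first 3 symbols one by one: q0 through q2 record how many have matched `xyy` so far; any wrong symbol goes to the dead state q4. After all 3 match we enter the accepting sink q3.
A 5-state machine:
        x   y  
>  q0   q1  q4 
   q1   q4  q2 
   q2   q4  q3 
 * q3   q3  q3 
   q4   q4  q4 
(> = start, * = accepting)

start=q0; accept=q3; q0-x->q1; q0-y->q4; q1-x->q4; q1-y->q2; q2-x->q4; q2-y->q3; q3-x->q3; q3-y->q3; q4-x->q4; q4-y->q4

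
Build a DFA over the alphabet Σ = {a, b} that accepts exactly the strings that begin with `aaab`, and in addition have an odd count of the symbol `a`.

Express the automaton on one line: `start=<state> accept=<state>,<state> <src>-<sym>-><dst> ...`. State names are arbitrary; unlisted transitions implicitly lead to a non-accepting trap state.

Build one automaton per condition and run them in lockstep. The first has 6 states tracking whether the input so far still matches the prefix `aaab`; the second has 2 states tracking the count of `a`s modulo 2. A product state is a pair (one from each), accepting exactly when both do.
        a   b  
>  q0   q1  q2 
   q1   q3  q4 
   q2   q4  q2 
   q3   q5  q2 
   q4   q2  q4 
   q5   q2  q6 
 * q6   q7  q6 
   q7   q6  q7 
(> = start, * = accepting)

start=q0 accept=q6 q0-a->q1 q0-b->q2 q1-a->q3 q1-b->q4 q2-a->q4 q2-b->q2 q3-a->q5 q3-b->q2 q4-a->q2 q4-b->q4 q5-a->q2 q5-b->q6 q6-a->q7 q6-b->q6 q7-a->q6 q7-b->q7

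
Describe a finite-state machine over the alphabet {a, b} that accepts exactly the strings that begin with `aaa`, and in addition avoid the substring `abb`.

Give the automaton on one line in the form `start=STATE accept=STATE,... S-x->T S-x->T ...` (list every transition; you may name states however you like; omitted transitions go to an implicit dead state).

start=q0 accept=q6,q8 q0-a->q1 q0-b->q2 q1-a->q3 q1-b->q4 q2-a->q5 q2-b->q2 q3-a->q6 q3-b->q4 q4-a->q5 q4-b->q7 q5-a->q5 q5-b->q4 q6-a->q6 q6-b->q8 q7-a->q7 q7-b->q7 q8-a->q6 q8-b->q9 q9-a->q9 q9-b->q9

Run two small machines in parallel and take their product. The first has 5 states tracking whether the input so far still matches the prefix `aaa`; the second has 4 states tracking partial matches of the forbidden pattern `abb`. A product state is a pair (one from each), accepting exactly when both do.
With 10 states:
        a   b  
>  q0   q1  q2 
   q1   q3  q4 
   q2   q5  q2 
   q3   q6  q4 
   q4   q5  q7 
   q5   q5  q4 
 * q6   q6  q8 
   q7   q7  q7 
 * q8   q6  q9 
   q9   q9  q9 
(> = start, * = accepting)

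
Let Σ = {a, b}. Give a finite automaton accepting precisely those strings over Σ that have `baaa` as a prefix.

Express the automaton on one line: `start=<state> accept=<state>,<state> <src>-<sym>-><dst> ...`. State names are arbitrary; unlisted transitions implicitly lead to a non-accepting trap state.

Check the first 4 symbols one by one: s0 through s3 record how many have matched `baaa` so far; any wrong symbol goes to the dead state s5. After all 4 match we enter the accepting sink s4.
A 6-state machine:
        a   b  
>  s0   s5  s1 
   s1   s2  s5 
   s2   s3  s5 
   s3   s4  s5 
 * s4   s4  s4 
   s5   s5  s5 
(> = start, * = accepting)

start=s0 accept=s4 s0-a->s5 s0-b->s1 s1-a->s2 s1-b->s5 s2-a->s3 s2-b->s5 s3-a->s4 s3-b->s5 s4-a->s4 s4-b->s4 s5-a->s5 s5-b->s5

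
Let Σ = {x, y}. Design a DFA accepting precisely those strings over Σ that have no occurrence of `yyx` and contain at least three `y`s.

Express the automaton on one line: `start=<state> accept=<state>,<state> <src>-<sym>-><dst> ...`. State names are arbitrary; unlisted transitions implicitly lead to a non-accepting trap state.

Run two small machines in parallel and take their product. One (4 states) tracks partial matches of the forbidden pattern `yyx`; the other (5 states) tracks the count of `y`s, saturating at 4. Each combined state is a pair, one component from each; accept when both components accept. Equivalent product states are then merged.
       x  y 
>  A   A  B 
   B   C  D 
   C   C  E 
   D   F  G 
   E   H  G 
   F   F  F 
 * G   F  G 
   H   H  I 
 * I   J  G 
 * J   J  I 
(> = start, * = accepting)

start=A accept=G,I,J A-x->A A-y->B B-x->C B-y->D C-x->C C-y->E D-x->F D-y->G E-x->H E-y->G F-x->F F-y->F G-x->F G-y->G H-x->H H-y->I I-x->J I-y->G J-x->J J-y->I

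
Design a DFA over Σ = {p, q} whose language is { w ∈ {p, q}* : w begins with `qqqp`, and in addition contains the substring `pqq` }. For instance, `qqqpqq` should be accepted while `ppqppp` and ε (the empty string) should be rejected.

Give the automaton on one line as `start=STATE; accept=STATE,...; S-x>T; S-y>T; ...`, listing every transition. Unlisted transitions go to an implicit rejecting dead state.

start=s0; accept=s10; s0-p>s1; s0-q>s2; s1-p>s1; s1-q>s3; s2-p>s1; s2-q>s4; s3-p>s1; s3-q>s5; s4-p>s1; s4-q>s6; s5-p>s5; s5-q>s5; s6-p>s7; s6-q>s8; s7-p>s7; s7-q>s9; s8-p>s1; s8-q>s8; s9-p>s7; s9-q>s10; s10-p>s10; s10-q>s10

Run two small machines in parallel and take their product. One (6 states) tracks whether the input so far still matches the prefix `qqqp`; the other (4 states) tracks whether and how much of `pqq` has been seen. Each combined state is a pair, one component from each; accept when both components accept.
An 11-state machine:
          p    q  
>  s0     s1   s2 
   s1     s1   s3 
   s2     s1   s4 
   s3     s1   s5 
   s4     s1   s6 
   s5     s5   s5 
   s6     s7   s8 
   s7     s7   s9 
   s8     s1   s8 
   s9     s7  s10 
 * s10   s10  s10 
(> = start, * = accepting)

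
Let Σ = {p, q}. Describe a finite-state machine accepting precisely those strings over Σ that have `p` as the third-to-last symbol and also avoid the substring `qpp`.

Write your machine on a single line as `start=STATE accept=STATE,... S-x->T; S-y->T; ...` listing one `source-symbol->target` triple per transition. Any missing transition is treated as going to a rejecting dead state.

Handle the two conditions separately and then intersect. One (15 states) tracks the last 3 symbols read; the other (4 states) tracks partial matches of the forbidden pattern `qpp`. Each combined state is a pair, one component from each; accept when both components accept. After merging equivalent states the machine shrinks.
With 11 states:
       p  q 
>  A   B  C 
   B   D  E 
   C   F  C 
   D   G  H 
   E   I  J 
   F   K  E 
 * G   G  H 
 * H   I  J 
 * I   K  E 
 * J   F  C 
   K   K  K 
(> = start, * = accepting)

start=A; accept=G,H,I,J; A-p->B; A-q->C; B-p->D; B-q->E; C-p->F; C-q->C; D-p->G; D-q->H; E-p->I; E-q->J; F-p->K; F-q->E; G-p->G; G-q->H; H-p->I; H-q->J; I-p->K; I-q->E; J-p->F; J-q->C; K-p->K; K-q->K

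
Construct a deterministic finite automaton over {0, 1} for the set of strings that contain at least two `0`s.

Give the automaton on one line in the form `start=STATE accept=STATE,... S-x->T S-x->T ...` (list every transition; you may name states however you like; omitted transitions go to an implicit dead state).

Count `0`s, saturating at 3: states q0 through q2 mean 0 through 2 `0`s seen; q3 means more than 2. Each `0` increments (capped at q3); other symbols loop. Accept from {q2, q3}.
A 4-state machine:
        0   1  
>  q0   q1  q0 
   q1   q2  q1 
 * q2   q3  q2 
 * q3   q3  q3 
(> = start, * = accepting)

start=q0 accept=q2,q3 q0-0->q1 q0-1->q0 q1-0->q2 q1-1->q1 q2-0->q3 q2-1->q2 q3-0->q3 q3-1->q3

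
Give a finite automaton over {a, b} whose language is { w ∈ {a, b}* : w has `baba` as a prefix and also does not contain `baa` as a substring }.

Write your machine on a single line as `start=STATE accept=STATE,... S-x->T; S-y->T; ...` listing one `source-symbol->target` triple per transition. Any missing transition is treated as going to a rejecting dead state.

start=s0; accept=s8,s10; s0-a->s1; s0-b->s2; s1-a->s1; s1-b->s3; s2-a->s4; s2-b->s3; s3-a->s5; s3-b->s3; s4-a->s6; s4-b->s7; s5-a->s6; s5-b->s3; s6-a->s6; s6-b->s6; s7-a->s8; s7-b->s3; s8-a->s9; s8-b->s10; s9-a->s9; s9-b->s9; s10-a->s8; s10-b->s10

Handle the two conditions separately and then intersect. One (6 states) tracks whether the input so far still matches the prefix `baba`; the other (4 states) tracks partial matches of the forbidden pattern `baa`. Each combined state is a pair, one component from each; accept when both components accept.
11 states suffice.
          a    b  
>  s0     s1   s2 
   s1     s1   s3 
   s2     s4   s3 
   s3     s5   s3 
   s4     s6   s7 
   s5     s6   s3 
   s6     s6   s6 
   s7     s8   s3 
 * s8     s9  s10 
   s9     s9   s9 
 * s10    s8  s10 
(> = start, * = accepting)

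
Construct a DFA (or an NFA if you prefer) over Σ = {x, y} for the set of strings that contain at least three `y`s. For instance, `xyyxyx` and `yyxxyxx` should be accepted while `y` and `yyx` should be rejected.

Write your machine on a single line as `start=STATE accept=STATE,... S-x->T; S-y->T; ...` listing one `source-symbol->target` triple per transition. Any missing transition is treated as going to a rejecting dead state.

Count `y`s, saturating at 4: states q0 through q3 mean 0 through 3 `y`s seen; q4 means more than 3. Each `y` increments (capped at q4); other symbols loop. Accept from {q3, q4}.
With 5 states:
        x   y  
>  q0   q0  q1 
   q1   q1  q2 
   q2   q2  q3 
 * q3   q3  q4 
 * q4   q4  q4 
(> = start, * = accepting)

start=q0; accept=q3,q4; q0-x->q0; q0-y->q1; q1-x->q1; q1-y->q2; q2-x->q2; q2-y->q3; q3-x->q3; q3-y->q4; q4-x->q4; q4-y->q4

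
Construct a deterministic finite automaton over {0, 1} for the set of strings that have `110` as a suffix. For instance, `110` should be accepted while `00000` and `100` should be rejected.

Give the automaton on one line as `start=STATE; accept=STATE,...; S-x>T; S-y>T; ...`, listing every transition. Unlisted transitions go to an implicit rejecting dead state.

Let each state record the length of the longest suffix of the input read so far that is also a prefix of `110`. s1 means the last symbol is `1`; s2 means the last 2 symbols are `11`; s3 means the last 3 symbols are `110`. Accept only at s3, where the string currently ends in `110`.
4 states suffice.
        0   1  
>  s0   s0  s1 
   s1   s0  s2 
   s2   s3  s2 
 * s3   s0  s1 
(> = start, * = accepting)

start=s0; accept=s3; s0-0>s0; s0-1>s1; s1-0>s0; s1-1>s2; s2-0>s3; s2-1>s2; s3-0>s0; s3-1>s1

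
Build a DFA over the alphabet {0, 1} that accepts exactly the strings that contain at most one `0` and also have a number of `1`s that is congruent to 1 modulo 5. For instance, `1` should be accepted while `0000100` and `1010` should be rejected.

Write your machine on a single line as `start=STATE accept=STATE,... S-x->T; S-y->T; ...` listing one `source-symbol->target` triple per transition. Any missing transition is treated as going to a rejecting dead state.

start=q0; accept=q2,q4; q0-0->q1; q0-1->q2; q1-0->q3; q1-1->q4; q2-0->q4; q2-1->q5; q3-0->q3; q3-1->q6; q4-0->q6; q4-1->q7; q5-0->q7; q5-1->q8; q6-0->q6; q6-1->q9; q7-0->q9; q7-1->q10; q8-0->q10; q8-1->q11; q9-0->q9; q9-1->q12; q10-0->q12; q10-1->q13; q11-0->q13; q11-1->q0; q12-0->q12; q12-1->q14; q13-0->q14; q13-1->q1; q14-0->q14; q14-1->q3

Run two small machines in parallel and take their product. The first has 3 states tracking the count of `0`s, saturating at 2; the second has 5 states tracking the count of `1`s modulo 5. A product state is a pair (one from each), accepting exactly when both do.
A 15-state machine:
          0    1  
>  q0     q1   q2 
   q1     q3   q4 
 * q2     q4   q5 
   q3     q3   q6 
 * q4     q6   q7 
   q5     q7   q8 
   q6     q6   q9 
   q7     q9  q10 
   q8    q10  q11 
   q9     q9  q12 
   q10   q12  q13 
   q11   q13   q0 
   q12   q12  q14 
   q13   q14   q1 
   q14   q14   q3 
(> = start, * = accepting)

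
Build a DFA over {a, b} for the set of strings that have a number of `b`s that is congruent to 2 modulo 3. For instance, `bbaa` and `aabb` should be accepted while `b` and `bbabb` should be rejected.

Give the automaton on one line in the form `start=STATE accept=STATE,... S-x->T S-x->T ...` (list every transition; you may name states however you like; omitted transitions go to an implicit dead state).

start=S0 accept=S2 S0-a->S0 S0-b->S1 S1-a->S1 S1-b->S2 S2-a->S2 S2-b->S0

Keep the running count of `b`s modulo 3: each `b` advances along the cycle S0 → S1 → S2 → S0 while other symbols loop. Accept at S2.
        a   b  
>  S0   S0  S1 
   S1   S1  S2 
 * S2   S2  S0 
(> = start, * = accepting)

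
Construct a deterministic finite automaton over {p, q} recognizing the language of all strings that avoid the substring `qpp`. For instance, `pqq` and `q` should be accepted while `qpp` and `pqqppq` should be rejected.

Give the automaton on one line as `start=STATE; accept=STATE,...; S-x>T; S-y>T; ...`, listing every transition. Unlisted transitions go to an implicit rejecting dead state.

start=s0; accept=s0,s1,s2; s0-p>s0; s0-q>s1; s1-p>s2; s1-q>s1; s2-p>s3; s2-q>s1; s3-p>s3; s3-q>s3

Track partial matches of the forbidden pattern `qpp`. State s3 is a dead state reached once `qpp` has occurred; every other state accepts. s0 means no part of `qpp` is currently matched.
4 states suffice.
        p   q  
>* s0   s0  s1 
 * s1   s2  s1 
 * s2   s3  s1 
   s3   s3  s3 
(> = start, * = accepting)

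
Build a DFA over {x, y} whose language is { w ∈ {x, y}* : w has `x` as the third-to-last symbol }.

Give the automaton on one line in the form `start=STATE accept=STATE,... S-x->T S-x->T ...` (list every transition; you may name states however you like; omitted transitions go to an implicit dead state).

Because acceptance depends on a position counted from the end, the machine has to buffer the most recent 3 symbols. Make each state the string of the last up-to-3 symbols read; on input `x` shift the window left and append `x`. Accept when the buffered window has length 3 and begins with `x`.
15 states suffice.
          x    y  
>  q0     q1   q2 
   q1     q3   q4 
   q2     q5   q6 
   q3     q7   q8 
   q4     q9  q10 
   q5    q11  q12 
   q6    q13  q14 
 * q7     q7   q8 
 * q8     q9  q10 
 * q9    q11  q12 
 * q10   q13  q14 
   q11    q7   q8 
   q12    q9  q10 
   q13   q11  q12 
   q14   q13  q14 
(> = start, * = accepting)

start=q0 accept=q7,q8,q9,q10 q0-x->q1 q0-y->q2 q1-x->q3 q1-y->q4 q2-x->q5 q2-y->q6 q3-x->q7 q3-y->q8 q4-x->q9 q4-y->q10 q5-x->q11 q5-y->q12 q6-x->q13 q6-y->q14 q7-x->q7 q7-y->q8 q8-x->q9 q8-y->q10 q9-x->q11 q9-y->q12 q10-x->q13 q10-y->q14 q11-x->q7 q11-y->q8 q12-x->q9 q12-y->q10 q13-x->q11 q13-y->q12 q14-x->q13 q14-y->q14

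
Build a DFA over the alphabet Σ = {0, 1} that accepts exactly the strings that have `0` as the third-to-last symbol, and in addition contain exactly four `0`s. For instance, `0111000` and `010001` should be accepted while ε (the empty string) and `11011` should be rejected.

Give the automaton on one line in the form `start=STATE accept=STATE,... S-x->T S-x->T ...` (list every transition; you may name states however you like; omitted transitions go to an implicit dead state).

start=q0 accept=q5,q9,q10,q13 q0-0->q1 q0-1->q0 q1-0->q2 q1-1->q1 q2-0->q3 q2-1->q4 q3-0->q5 q3-1->q6 q4-0->q7 q4-1->q4 q5-0->q8 q5-1->q9 q6-0->q10 q6-1->q11 q7-0->q12 q7-1->q6 q8-0->q8 q8-1->q8 q9-0->q8 q9-1->q13 q10-0->q8 q10-1->q14 q11-0->q15 q11-1->q11 q12-0->q8 q12-1->q9 q13-0->q8 q13-1->q8 q14-0->q8 q14-1->q13 q15-0->q8 q15-1->q14

Build one automaton per condition and run them in lockstep. The first has 15 states tracking the last 3 symbols read; the second has 6 states tracking the count of `0`s, saturating at 5. A product state is a pair (one from each), accepting exactly when both do. Equivalent product states are then merged.
16 states suffice.
          0    1  
>  q0     q1   q0 
   q1     q2   q1 
   q2     q3   q4 
   q3     q5   q6 
   q4     q7   q4 
 * q5     q8   q9 
   q6    q10  q11 
   q7    q12   q6 
   q8     q8   q8 
 * q9     q8  q13 
 * q10    q8  q14 
   q11   q15  q11 
   q12    q8   q9 
 * q13    q8   q8 
   q14    q8  q13 
   q15    q8  q14 
(> = start, * = accepting)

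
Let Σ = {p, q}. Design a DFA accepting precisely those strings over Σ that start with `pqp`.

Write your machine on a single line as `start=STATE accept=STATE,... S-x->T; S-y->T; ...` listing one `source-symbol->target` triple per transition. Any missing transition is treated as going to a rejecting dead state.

start=A; accept=D; A-p->B; A-q->E; B-p->E; B-q->C; C-p->D; C-q->E; D-p->D; D-q->D; E-p->E; E-q->E

Check the first 3 symbols one by one: A through C record how many have matched `pqp` so far; any wrong symbol goes to the dead state E. After all 3 match we enter the accepting sink D.
5 states suffice.
       p  q 
>  A   B  E 
   B   E  C 
   C   D  E 
 * D   D  D 
   E   E  E 
(> = start, * = accepting)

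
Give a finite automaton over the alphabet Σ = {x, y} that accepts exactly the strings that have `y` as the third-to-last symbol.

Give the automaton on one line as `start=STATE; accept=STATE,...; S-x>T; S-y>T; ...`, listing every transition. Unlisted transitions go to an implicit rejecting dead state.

Because acceptance depends on a position counted from the end, the machine has to buffer the most recent 3 symbols. Make each state the string of the last up-to-3 symbols read; on input `x` shift the window left and append `x`. Accept when the buffered window has length 3 and begins with `y`.
With 15 states:
          x    y  
>  q0     q1   q2 
   q1     q3   q4 
   q2     q5   q6 
   q3     q7   q8 
   q4     q9  q10 
   q5    q11  q12 
   q6    q13  q14 
   q7     q7   q8 
   q8     q9  q10 
   q9    q11  q12 
   q10   q13  q14 
 * q11    q7   q8 
 * q12    q9  q10 
 * q13   q11  q12 
 * q14   q13  q14 
(> = start, * = accepting)

start=q0; accept=q11,q12,q13,q14; q0-x>q1; q0-y>q2; q1-x>q3; q1-y>q4; q2-x>q5; q2-y>q6; q3-x>q7; q3-y>q8; q4-x>q9; q4-y>q10; q5-x>q11; q5-y>q12; q6-x>q13; q6-y>q14; q7-x>q7; q7-y>q8; q8-x>q9; q8-y>q10; q9-x>q11; q9-y>q12; q10-x>q13; q10-y>q14; q11-x>q7; q11-y>q8; q12-x>q9; q12-y>q10; q13-x>q11; q13-y>q12; q14-x>q13; q14-y>q14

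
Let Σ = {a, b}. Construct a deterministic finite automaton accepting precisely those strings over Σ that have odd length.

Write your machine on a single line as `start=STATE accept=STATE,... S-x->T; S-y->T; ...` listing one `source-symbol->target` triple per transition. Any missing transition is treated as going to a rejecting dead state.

start=q0; accept=q1; q0-a->q1; q0-b->q1; q1-a->q0; q1-b->q0

Count input length modulo 2: every symbol advances one step around the cycle q0 → q1 → q0. Accept at q1.
With 2 states:
        a   b  
>  q0   q1  q1 
 * q1   q0  q0 
(> = start, * = accepting)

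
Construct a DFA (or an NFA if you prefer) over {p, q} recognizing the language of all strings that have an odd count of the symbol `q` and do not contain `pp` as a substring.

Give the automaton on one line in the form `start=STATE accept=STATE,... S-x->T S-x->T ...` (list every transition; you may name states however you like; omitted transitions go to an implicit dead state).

start=A accept=C,E A-p->B A-q->C B-p->D B-q->C C-p->E C-q->A D-p->D D-q->D E-p->D E-q->A

Run two small machines in parallel and take their product. The first has 2 states tracking the count of `q`s modulo 2; the second has 3 states tracking partial matches of the forbidden pattern `pp`. A product state is a pair (one from each), accepting exactly when both do. Minimizing collapses redundant product states.
       p  q 
>  A   B  C 
   B   D  C 
 * C   E  A 
   D   D  D 
 * E   D  A 
(> = start, * = accepting)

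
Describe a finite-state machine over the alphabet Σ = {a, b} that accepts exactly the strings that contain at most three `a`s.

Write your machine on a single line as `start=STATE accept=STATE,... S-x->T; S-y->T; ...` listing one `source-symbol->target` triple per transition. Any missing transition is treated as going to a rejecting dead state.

start=q0; accept=q0,q1,q2,q3; q0-a->q1; q0-b->q0; q1-a->q2; q1-b->q1; q2-a->q3; q2-b->q2; q3-a->q4; q3-b->q3; q4-a->q4; q4-b->q4

Count `a`s, saturating at 4: states q0 through q3 mean 0 through 3 `a`s seen; q4 means more than 3. Each `a` increments (capped at q4); other symbols loop. Accept from {q0, q1, q2, q3}.
        a   b  
>* q0   q1  q0 
 * q1   q2  q1 
 * q2   q3  q2 
 * q3   q4  q3 
   q4   q4  q4 
(> = start, * = accepting)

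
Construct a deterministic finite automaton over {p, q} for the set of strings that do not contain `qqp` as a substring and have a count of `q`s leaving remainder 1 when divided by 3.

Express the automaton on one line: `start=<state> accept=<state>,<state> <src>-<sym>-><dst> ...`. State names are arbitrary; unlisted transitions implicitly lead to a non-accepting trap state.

start=s0 accept=s1,s2,s8 s0-p->s0 s0-q->s1 s1-p->s2 s1-q->s3 s2-p->s2 s2-q->s4 s3-p->s5 s3-q->s6 s4-p->s7 s4-q->s6 s5-p->s5 s5-q->s5 s6-p->s5 s6-q->s8 s7-p->s7 s7-q->s9 s8-p->s5 s8-q->s3 s9-p->s0 s9-q->s8

Run two small machines in parallel and take their product. The first has 4 states tracking partial matches of the forbidden pattern `qqp`; the second has 3 states tracking the count of `q`s modulo 3. A product state is a pair (one from each), accepting exactly when both do. Minimizing collapses redundant product states.
        p   q  
>  s0   s0  s1 
 * s1   s2  s3 
 * s2   s2  s4 
   s3   s5  s6 
   s4   s7  s6 
   s5   s5  s5 
   s6   s5  s8 
   s7   s7  s9 
 * s8   s5  s3 
   s9   s0  s8 
(> = start, * = accepting)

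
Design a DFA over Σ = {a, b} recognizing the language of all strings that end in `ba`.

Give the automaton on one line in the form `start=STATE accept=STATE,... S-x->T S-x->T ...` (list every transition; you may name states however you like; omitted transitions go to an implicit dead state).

Let each state record the length of the longest suffix of the input read so far that is also a prefix of `ba`. q1 means the last symbol is `b`; q2 means the last 2 symbols are `ba`. Accept only at q2, where the string currently ends in `ba`.
A 3-state machine:
        a   b  
>  q0   q0  q1 
   q1   q2  q1 
 * q2   q0  q1 
(> = start, * = accepting)

start=q0 accept=q2 q0-a->q0 q0-b->q1 q1-a->q2 q1-b->q1 q2-a->q0 q2-b->q1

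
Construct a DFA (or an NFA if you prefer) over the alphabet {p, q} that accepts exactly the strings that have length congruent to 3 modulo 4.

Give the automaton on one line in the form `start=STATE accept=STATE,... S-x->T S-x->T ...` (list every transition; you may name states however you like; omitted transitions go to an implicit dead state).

Count input length modulo 4: every symbol advances one step around the cycle S0 → S1 → S2 → S3 → S0. Accept at S3.
With 4 states:
        p   q  
>  S0   S1  S1 
   S1   S2  S2 
   S2   S3  S3 
 * S3   S0  S0 
(> = start, * = accepting)

start=S0 accept=S3 S0-p->S1 S0-q->S1 S1-p->S2 S1-q->S2 S2-p->S3 S2-q->S3 S3-p->S0 S3-q->S0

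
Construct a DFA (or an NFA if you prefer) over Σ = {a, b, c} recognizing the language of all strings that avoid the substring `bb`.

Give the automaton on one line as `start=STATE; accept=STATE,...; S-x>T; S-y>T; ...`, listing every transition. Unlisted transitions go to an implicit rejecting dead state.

start=S0; accept=S0,S1; S0-a>S0; S0-b>S1; S0-c>S0; S1-a>S0; S1-b>S2; S1-c>S0; S2-a>S2; S2-b>S2; S2-c>S2

Track partial matches of the forbidden pattern `bb`. State S2 is a dead state reached once `bb` has occurred; every other state accepts. S0 means no part of `bb` is currently matched.
A 3-state machine:
        a   b   c  
>* S0   S0  S1  S0 
 * S1   S0  S2  S0 
   S2   S2  S2  S2 
(> = start, * = accepting)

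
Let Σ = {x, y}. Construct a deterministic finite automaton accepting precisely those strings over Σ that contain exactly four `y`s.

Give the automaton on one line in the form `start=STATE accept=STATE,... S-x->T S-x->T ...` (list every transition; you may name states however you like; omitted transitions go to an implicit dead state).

start=s0 accept=s4 s0-x->s0 s0-y->s1 s1-x->s1 s1-y->s2 s2-x->s2 s2-y->s3 s3-x->s3 s3-y->s4 s4-x->s4 s4-y->s5 s5-x->s5 s5-y->s5

Count `y`s, saturating at 5: states s0 through s4 mean 0 through 4 `y`s seen; s5 means more than 4. Each `y` increments (capped at s5); other symbols loop. Accept from {s4}.
6 states suffice.
        x   y  
>  s0   s0  s1 
   s1   s1  s2 
   s2   s2  s3 
   s3   s3  s4 
 * s4   s4  s5 
   s5   s5  s5 
(> = start, * = accepting)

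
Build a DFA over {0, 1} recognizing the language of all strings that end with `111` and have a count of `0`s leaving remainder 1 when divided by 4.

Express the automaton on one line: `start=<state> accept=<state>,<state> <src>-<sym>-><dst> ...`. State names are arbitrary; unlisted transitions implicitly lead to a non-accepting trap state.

start=A accept=M A-0->B A-1->C B-0->D B-1->E C-0->B C-1->F D-0->G D-1->H E-0->D E-1->I F-0->B F-1->J G-0->A G-1->K H-0->G H-1->L I-0->D I-1->M J-0->B J-1->J K-0->A K-1->N L-0->G L-1->O M-0->D M-1->M N-0->A N-1->P O-0->G O-1->O P-0->A P-1->P

Build one automaton per condition and run them in lockstep. One (4 states) tracks how much of the suffix `111` has currently been matched; the other (4 states) tracks the count of `0`s modulo 4. Each combined state is a pair, one component from each; accept when both components accept.
16 states suffice.
       0  1 
>  A   B  C 
   B   D  E 
   C   B  F 
   D   G  H 
   E   D  I 
   F   B  J 
   G   A  K 
   H   G  L 
   I   D  M 
   J   B  J 
   K   A  N 
   L   G  O 
 * M   D  M 
   N   A  P 
   O   G  O 
   P   A  P 
(> = start, * = accepting)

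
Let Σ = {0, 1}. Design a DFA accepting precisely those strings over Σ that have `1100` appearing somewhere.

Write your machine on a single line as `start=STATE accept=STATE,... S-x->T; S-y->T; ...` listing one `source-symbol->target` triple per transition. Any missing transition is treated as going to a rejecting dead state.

start=q0; accept=q4; q0-0->q0; q0-1->q1; q1-0->q0; q1-1->q2; q2-0->q3; q2-1->q2; q3-0->q4; q3-1->q1; q4-0->q4; q4-1->q4

Track how much of `1100` has been matched so far: state q0 is no progress, q4 is the absorbing accept state reached once `1100` has occurred. Intermediate states record partial matches; on a mismatch, fall back to the longest reusable overlap.
A 5-state machine:
        0   1  
>  q0   q0  q1 
   q1   q0  q2 
   q2   q3  q2 
   q3   q4  q1 
 * q4   q4  q4 
(> = start, * = accepting)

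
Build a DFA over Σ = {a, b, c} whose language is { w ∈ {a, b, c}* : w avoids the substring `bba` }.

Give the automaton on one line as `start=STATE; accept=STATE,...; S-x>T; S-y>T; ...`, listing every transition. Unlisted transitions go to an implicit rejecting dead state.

Track partial matches of the forbidden pattern `bba`. State q3 is a dead state reached once `bba` has occurred; every other state accepts. q0 means no part of `bba` is currently matched.
4 states suffice.
        a   b   c  
>* q0   q0  q1  q0 
 * q1   q0  q2  q0 
 * q2   q3  q2  q0 
   q3   q3  q3  q3 
(> = start, * = accepting)

start=q0; accept=q0,q1,q2; q0-a>q0; q0-b>q1; q0-c>q0; q1-a>q0; q1-b>q2; q1-c>q0; q2-a>q3; q2-b>q2; q2-c>q0; q3-a>q3; q3-b>q3; q3-c>q3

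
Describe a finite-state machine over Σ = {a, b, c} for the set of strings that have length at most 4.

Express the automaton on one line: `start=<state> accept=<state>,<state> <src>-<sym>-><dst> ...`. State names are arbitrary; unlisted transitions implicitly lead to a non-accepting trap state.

Count input length up to 5: every symbol moves from s0 toward s5, which means 'more than 4' and absorbs. Accept from {s0, s1, s2, s3, s4}.
6 states suffice.
        a   b   c  
>* s0   s1  s1  s1 
 * s1   s2  s2  s2 
 * s2   s3  s3  s3 
 * s3   s4  s4  s4 
 * s4   s5  s5  s5 
   s5   s5  s5  s5 
(> = start, * = accepting)

start=s0 accept=s0,s1,s2,s3,s4 s0-a->s1 s0-b->s1 s0-c->s1 s1-a->s2 s1-b->s2 s1-c->s2 s2-a->s3 s2-b->s3 s2-c->s3 s3-a->s4 s3-b->s4 s3-c->s4 s4-a->s5 s4-b->s5 s4-c->s5 s5-a->s5 s5-b->s5 s5-c->s5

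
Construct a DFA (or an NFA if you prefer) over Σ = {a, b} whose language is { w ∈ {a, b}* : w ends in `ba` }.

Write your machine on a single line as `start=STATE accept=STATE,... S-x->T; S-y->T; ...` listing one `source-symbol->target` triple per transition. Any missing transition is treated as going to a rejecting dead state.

Remember how much of `ba` the current input suffix matches. State S0 means no match yet; S1 means the last symbol is `b`; S2 means the last 2 symbols are `ba`. Only S2 accepts. On a mismatch, fall back to the longest proper suffix that is still a prefix of `ba`.
3 states suffice.
        a   b  
>  S0   S0  S1 
   S1   S2  S1 
 * S2   S0  S1 
(> = start, * = accepting)

start=S0; accept=S2; S0-a->S0; S0-b->S1; S1-a->S2; S1-b->S1; S2-a->S0; S2-b->S1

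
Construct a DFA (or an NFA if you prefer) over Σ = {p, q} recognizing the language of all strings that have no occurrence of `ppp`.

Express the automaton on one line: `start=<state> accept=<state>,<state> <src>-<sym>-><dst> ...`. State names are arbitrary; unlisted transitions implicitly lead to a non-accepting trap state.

Track partial matches of the forbidden pattern `ppp`. State s3 is a dead state reached once `ppp` has occurred; every other state accepts. s0 means no part of `ppp` is currently matched.
4 states suffice.
        p   q  
>* s0   s1  s0 
 * s1   s2  s0 
 * s2   s3  s0 
   s3   s3  s3 
(> = start, * = accepting)

start=s0 accept=s0,s1,s2 s0-p->s1 s0-q->s0 s1-p->s2 s1-q->s0 s2-p->s3 s2-q->s0 s3-p->s3 s3-q->s3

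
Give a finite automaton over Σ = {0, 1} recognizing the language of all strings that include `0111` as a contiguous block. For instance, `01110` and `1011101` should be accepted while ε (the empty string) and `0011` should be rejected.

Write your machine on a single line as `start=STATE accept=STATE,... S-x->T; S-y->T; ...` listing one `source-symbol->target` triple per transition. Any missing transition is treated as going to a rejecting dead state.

States q0..q3 record the length of the longest prefix of `0111` that matches the current input suffix. Reaching q4 means `0111` has been seen, and we stay there forever. Accept from q4.
A 5-state machine:
        0   1  
>  q0   q1  q0 
   q1   q1  q2 
   q2   q1  q3 
   q3   q1  q4 
 * q4   q4  q4 
(> = start, * = accepting)

start=q0; accept=q4; q0-0->q1; q0-1->q0; q1-0->q1; q1-1->q2; q2-0->q1; q2-1->q3; q3-0->q1; q3-1->q4; q4-0->q4; q4-1->q4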